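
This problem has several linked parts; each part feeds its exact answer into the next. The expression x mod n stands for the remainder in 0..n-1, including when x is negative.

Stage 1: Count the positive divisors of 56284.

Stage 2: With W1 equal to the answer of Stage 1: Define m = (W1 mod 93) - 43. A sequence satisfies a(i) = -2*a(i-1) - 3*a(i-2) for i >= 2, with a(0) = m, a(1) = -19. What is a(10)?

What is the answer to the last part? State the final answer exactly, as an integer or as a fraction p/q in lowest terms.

Stage 1: 56284 = 2^2 * 14071; number of divisors = (2+1) * (1+1) = 6; answer 6
Stage 2: W1 = 6; m = -37; a(2) = -2*(-19) - 3*(-37) = 149; iterating: a(2)=149, a(3)=-241, a(4)=35, a(5)=653, a(6)=-1411, a(7)=863, a(8)=2507, a(9)=-7603, a(10)=7685; answer 7685

7685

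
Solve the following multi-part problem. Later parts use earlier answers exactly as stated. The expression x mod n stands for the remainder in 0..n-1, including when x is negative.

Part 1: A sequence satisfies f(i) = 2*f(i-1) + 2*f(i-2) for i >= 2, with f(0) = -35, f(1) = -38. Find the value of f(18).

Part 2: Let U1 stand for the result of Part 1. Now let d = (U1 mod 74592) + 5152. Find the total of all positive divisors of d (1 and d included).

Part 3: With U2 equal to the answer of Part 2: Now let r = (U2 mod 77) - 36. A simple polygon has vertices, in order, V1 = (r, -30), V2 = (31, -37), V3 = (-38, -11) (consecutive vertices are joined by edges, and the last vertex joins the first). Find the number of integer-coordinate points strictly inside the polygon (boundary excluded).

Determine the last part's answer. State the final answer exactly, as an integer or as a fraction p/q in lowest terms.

Part 1: f(2) = 2*(-38) + 2*(-35) = -146; iterating: f(2)=-146, f(3)=-368, f(4)=-1028, f(5)=-2792, f(6)=-7640, f(7)=-20864, f(8)=-57008, f(9)=-155744, f(10)=-425504, f(11)=-1162496, f(12)=-3176000, f(13)=-8676992, f(14)=-23705984, f(15)=-64765952, f(16)=-176943872, f(17)=-483419648, f(18)=-1320727040; answer -1320727040
Part 2: U1 = -1320727040; d = 78656; 78656 = 2^6 * 1229; sigma = (1 + 2 + 4 + 8 + 16 + 32 + 64) * (1 + 1229) = 127 * 1230 = 156210; answer 156210
Part 3: U2 = 156210; r = 18; cross terms: (18*-37 - 31*-30)=264, (31*-11 - -38*-37)=-1747, (-38*-30 - 18*-11)=1338; twice the area = |-145| = 145; area = 145/2; boundary points = 1 + 1 + 1 = 3; strictly interior points = area - boundary/2 + 1 = 72; answer 72

72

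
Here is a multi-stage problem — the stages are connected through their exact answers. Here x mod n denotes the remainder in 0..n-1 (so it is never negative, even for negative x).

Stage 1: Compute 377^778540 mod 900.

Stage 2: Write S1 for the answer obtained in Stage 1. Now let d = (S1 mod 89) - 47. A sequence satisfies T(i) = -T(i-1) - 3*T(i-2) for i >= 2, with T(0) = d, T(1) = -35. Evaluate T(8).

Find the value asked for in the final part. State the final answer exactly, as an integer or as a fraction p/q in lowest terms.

Stage 1: squarings mod 900: 377^1=377, 377^2=829, 377^4=541, 377^8=181, 377^16=361, 377^32=721, 377^64=541, 377^128=181, 377^256=361, 377^512=721, 377^1024=541, 377^2048=181, 377^4096=361, 377^8192=721, 377^16384=541, 377^32768=181, 377^65536=361, 377^131072=721, 377^262144=541, 377^524288=181; 377^778540 = 377^4 * 377^8 * 377^32 * 377^256 * 377^8192 * 377^16384 * 377^32768 * 377^65536 * 377^131072 * 377^524288 = 1 (mod 900); answer 1
Stage 2: S1 = 1; d = -46; T(2) = -1*(-35) - 3*(-46) = 173; iterating: T(2)=173, T(3)=-68, T(4)=-451, T(5)=655, T(6)=698, T(7)=-2663, T(8)=569; answer 569

569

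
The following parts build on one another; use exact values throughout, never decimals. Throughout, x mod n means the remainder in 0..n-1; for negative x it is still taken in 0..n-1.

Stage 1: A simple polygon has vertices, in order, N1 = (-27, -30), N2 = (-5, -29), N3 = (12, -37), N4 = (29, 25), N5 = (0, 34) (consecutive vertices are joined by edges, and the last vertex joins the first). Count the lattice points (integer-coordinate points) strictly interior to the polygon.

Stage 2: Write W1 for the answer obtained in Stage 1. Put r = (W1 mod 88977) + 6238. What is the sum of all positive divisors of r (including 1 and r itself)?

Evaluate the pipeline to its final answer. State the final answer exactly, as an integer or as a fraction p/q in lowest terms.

Stage 1: cross terms: (-27*-29 - -5*-30)=633, (-5*-37 - 12*-29)=533, (12*25 - 29*-37)=1373, (29*34 - 0*25)=986, (0*-30 - -27*34)=918; twice the area = |4443| = 4443; area = 4443/2; boundary points = 1 + 1 + 1 + 1 + 1 = 5; strictly interior points = area - boundary/2 + 1 = 2220; answer 2220
Stage 2: W1 = 2220; r = 8458; 8458 = 2 * 4229; sigma = (1 + 2) * (1 + 4229) = 3 * 4230 = 12690; answer 12690

12690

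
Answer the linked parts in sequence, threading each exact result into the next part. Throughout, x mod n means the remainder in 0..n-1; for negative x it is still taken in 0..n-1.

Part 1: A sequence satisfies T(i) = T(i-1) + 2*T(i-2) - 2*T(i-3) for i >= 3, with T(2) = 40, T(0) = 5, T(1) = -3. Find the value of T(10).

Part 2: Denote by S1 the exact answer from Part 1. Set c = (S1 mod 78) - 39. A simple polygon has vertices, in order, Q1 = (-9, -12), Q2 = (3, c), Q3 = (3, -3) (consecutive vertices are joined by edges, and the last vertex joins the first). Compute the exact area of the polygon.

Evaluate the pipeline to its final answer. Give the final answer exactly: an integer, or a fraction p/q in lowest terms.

Part 1: T(3) = 1*(40) + 2*(-3) - 2*(5) = 24; iterating: T(3)=24, T(4)=110, T(5)=78, T(6)=250, T(7)=186, T(8)=530, T(9)=402, T(10)=1090; answer 1090
Part 2: S1 = 1090; c = 37; cross terms: (-9*37 - 3*-12)=-297, (3*-3 - 3*37)=-120, (3*-12 - -9*-3)=-63; twice the area = |-480| = 480; area = 240; answer 240

240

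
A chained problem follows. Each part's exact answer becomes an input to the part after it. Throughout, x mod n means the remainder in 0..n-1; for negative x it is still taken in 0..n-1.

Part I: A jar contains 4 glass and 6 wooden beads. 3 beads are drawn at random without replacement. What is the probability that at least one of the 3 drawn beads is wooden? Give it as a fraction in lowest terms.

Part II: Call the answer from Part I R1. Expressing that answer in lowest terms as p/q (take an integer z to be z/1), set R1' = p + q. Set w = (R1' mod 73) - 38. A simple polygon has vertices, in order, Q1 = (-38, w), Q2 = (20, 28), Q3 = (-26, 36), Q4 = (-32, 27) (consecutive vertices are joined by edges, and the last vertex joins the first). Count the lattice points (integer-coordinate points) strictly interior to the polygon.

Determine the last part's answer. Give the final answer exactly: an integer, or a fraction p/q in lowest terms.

379

Part I: total draws C(10,3) = 120; complement C(4,3) = 4; favorable 120 - 4 = 116; P = 29/30; answer 29/30
Part II: R1 = 29/30; threaded value p + q = 59; w = 21; cross terms: (-38*28 - 20*21)=-1484, (20*36 - -26*28)=1448, (-26*27 - -32*36)=450, (-32*21 - -38*27)=354; twice the area = |768| = 768; area = 384; boundary points = 1 + 2 + 3 + 6 = 12; strictly interior points = area - boundary/2 + 1 = 379; answer 379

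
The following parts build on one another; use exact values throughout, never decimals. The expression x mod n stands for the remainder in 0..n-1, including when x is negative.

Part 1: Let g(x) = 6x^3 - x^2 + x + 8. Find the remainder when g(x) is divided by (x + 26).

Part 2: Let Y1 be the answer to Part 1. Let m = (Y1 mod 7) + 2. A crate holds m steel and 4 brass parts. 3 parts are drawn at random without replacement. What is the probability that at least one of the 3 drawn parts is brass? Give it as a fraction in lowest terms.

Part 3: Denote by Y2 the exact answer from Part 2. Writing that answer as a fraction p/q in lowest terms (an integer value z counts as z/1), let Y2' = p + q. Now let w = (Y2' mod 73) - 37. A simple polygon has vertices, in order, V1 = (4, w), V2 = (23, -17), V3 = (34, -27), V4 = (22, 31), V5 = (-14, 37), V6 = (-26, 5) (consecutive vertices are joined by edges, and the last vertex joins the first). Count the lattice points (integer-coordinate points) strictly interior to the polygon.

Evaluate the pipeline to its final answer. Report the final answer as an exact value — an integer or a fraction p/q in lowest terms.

1283

Part 1: remainder = value at the root: 6*(-26)^3 - 1*(-26)^2 + 1*(-26)^1 + 8 = (-105456) + (-676) + (-26) + (8) = -106150; answer -106150
Part 2: Y1 = -106150; m = 7; total draws C(11,3) = 165; complement C(7,3) = 35; favorable 165 - 35 = 130; P = 26/33; answer 26/33
Part 3: Y2 = 26/33; threaded value p + q = 59; w = 22; cross terms: (4*-17 - 23*22)=-574, (23*-27 - 34*-17)=-43, (34*31 - 22*-27)=1648, (22*37 - -14*31)=1248, (-14*5 - -26*37)=892, (-26*22 - 4*5)=-592; twice the area = |2579| = 2579; area = 2579/2; boundary points = 1 + 1 + 2 + 6 + 4 + 1 = 15; strictly interior points = area - boundary/2 + 1 = 1283; answer 1283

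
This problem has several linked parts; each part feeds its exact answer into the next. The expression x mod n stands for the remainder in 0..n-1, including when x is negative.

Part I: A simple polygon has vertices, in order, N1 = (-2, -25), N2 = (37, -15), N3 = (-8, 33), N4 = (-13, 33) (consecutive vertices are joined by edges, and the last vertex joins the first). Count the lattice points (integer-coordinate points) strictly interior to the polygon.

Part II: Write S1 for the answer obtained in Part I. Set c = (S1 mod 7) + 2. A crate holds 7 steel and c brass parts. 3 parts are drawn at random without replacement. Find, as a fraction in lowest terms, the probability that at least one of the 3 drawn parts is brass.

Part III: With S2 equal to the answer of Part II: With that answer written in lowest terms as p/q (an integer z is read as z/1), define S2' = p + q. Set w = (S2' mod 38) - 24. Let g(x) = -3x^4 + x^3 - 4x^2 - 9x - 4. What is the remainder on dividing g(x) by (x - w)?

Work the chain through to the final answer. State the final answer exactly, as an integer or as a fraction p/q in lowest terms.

-2059

Part I: cross terms: (-2*-15 - 37*-25)=955, (37*33 - -8*-15)=1101, (-8*33 - -13*33)=165, (-13*-25 - -2*33)=391; twice the area = |2612| = 2612; area = 1306; boundary points = 1 + 3 + 5 + 1 = 10; strictly interior points = area - boundary/2 + 1 = 1302; answer 1302
Part II: S1 = 1302; c = 2; total draws C(9,3) = 84; complement C(7,3) = 35; favorable 84 - 35 = 49; P = 7/12; answer 7/12
Part III: S2 = 7/12; threaded value p + q = 19; w = -5; remainder = value at the root: -3*(-5)^4 + 1*(-5)^3 - 4*(-5)^2 - 9*(-5)^1 - 4 = (-1875) + (-125) + (-100) + (45) + (-4) = -2059; answer -2059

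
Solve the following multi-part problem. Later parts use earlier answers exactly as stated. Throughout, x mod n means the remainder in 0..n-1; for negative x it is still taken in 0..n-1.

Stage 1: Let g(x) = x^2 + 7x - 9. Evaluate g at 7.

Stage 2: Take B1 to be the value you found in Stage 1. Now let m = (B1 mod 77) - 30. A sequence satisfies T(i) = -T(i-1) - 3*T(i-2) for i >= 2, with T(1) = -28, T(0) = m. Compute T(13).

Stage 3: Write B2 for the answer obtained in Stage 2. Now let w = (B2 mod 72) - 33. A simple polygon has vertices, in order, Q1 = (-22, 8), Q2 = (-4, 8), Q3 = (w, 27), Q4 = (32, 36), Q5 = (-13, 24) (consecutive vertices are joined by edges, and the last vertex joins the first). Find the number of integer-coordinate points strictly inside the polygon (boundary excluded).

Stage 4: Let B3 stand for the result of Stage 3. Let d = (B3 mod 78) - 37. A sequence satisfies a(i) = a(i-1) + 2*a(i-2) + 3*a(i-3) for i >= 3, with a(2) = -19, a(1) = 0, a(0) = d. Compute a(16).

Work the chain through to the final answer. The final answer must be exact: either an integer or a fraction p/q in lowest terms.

-512439

Stage 1: 1*(7)^2 + 7*(7)^1 - 9 = (49) + (49) + (-9) = 89; answer 89
Stage 2: B1 = 89; m = -18; T(2) = -1*(-28) - 3*(-18) = 82; iterating: T(2)=82, T(3)=2, T(4)=-248, T(5)=242, T(6)=502, T(7)=-1228, T(8)=-278, T(9)=3962, T(10)=-3128, T(11)=-8758, T(12)=18142, T(13)=8132; answer 8132
Stage 3: B2 = 8132; w = 35; cross terms: (-22*8 - -4*8)=-144, (-4*27 - 35*8)=-388, (35*36 - 32*27)=396, (32*24 - -13*36)=1236, (-13*8 - -22*24)=424; twice the area = |1524| = 1524; area = 762; boundary points = 18 + 1 + 3 + 3 + 1 = 26; strictly interior points = area - boundary/2 + 1 = 750; answer 750
Stage 4: B3 = 750; d = 11; a(3) = 1*(-19) + 2*(0) + 3*(11) = 14; iterating: a(3)=14, a(4)=-24, a(5)=-53, a(6)=-59, a(7)=-237, a(8)=-514, a(9)=-1165, a(10)=-2904, a(11)=-6776, a(12)=-16079, a(13)=-38343, a(14)=-90829, a(15)=-215752, a(16)=-512439; answer -512439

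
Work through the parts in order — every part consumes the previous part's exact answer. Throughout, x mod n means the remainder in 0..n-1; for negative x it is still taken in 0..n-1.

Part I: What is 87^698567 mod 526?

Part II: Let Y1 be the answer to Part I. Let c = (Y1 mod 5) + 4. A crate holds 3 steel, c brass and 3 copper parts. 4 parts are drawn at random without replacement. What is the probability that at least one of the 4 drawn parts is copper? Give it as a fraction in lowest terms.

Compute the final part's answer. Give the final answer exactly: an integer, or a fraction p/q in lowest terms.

5/6

Part I: squarings mod 526: 87^1=87, 87^2=205, 87^4=471, 87^8=395, 87^16=329, 87^32=411, 87^64=75, 87^128=365, 87^256=147, 87^512=43, 87^1024=271, 87^2048=327, 87^4096=151, 87^8192=183, 87^16384=351, 87^32768=117, 87^65536=13, 87^131072=169, 87^262144=157, 87^524288=453; 87^698567 = 87^1 * 87^2 * 87^4 * 87^64 * 87^128 * 87^2048 * 87^8192 * 87^32768 * 87^131072 * 87^524288 = 135 (mod 526); answer 135
Part II: Y1 = 135; c = 4; total draws C(10,4) = 210; complement C(7,4) = 35; favorable 210 - 35 = 175; P = 5/6; answer 5/6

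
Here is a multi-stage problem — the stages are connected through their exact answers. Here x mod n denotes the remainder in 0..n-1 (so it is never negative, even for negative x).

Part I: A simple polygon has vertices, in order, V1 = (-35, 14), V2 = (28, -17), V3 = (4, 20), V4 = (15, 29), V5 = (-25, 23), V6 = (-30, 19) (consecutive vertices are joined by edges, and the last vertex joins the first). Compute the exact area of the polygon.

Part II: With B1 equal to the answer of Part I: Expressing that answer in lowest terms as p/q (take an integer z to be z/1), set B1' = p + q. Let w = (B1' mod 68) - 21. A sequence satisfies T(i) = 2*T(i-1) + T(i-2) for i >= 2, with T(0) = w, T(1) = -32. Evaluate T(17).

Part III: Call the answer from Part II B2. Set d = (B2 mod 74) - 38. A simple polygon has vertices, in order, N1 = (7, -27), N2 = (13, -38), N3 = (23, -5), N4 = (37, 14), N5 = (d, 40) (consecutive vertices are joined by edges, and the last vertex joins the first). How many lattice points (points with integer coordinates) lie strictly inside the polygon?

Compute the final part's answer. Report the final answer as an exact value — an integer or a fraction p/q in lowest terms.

1914

Part I: cross terms: (-35*-17 - 28*14)=203, (28*20 - 4*-17)=628, (4*29 - 15*20)=-184, (15*23 - -25*29)=1070, (-25*19 - -30*23)=215, (-30*14 - -35*19)=245; twice the area = |2177| = 2177; area = 2177/2; answer 2177/2
Part II: B1 = 2177/2; threaded value p + q = 2179; w = -18; T(2) = 2*(-32) + 1*(-18) = -82; iterating: T(2)=-82, T(3)=-196, T(4)=-474, T(5)=-1144, T(6)=-2762, T(7)=-6668, T(8)=-16098, T(9)=-38864, T(10)=-93826, T(11)=-226516, T(12)=-546858, T(13)=-1320232, T(14)=-3187322, T(15)=-7694876, T(16)=-18577074, T(17)=-44849024; answer -44849024
Part III: B2 = -44849024; d = -30; cross terms: (7*-38 - 13*-27)=85, (13*-5 - 23*-38)=809, (23*14 - 37*-5)=507, (37*40 - -30*14)=1900, (-30*-27 - 7*40)=530; twice the area = |3831| = 3831; area = 3831/2; boundary points = 1 + 1 + 1 + 1 + 1 = 5; strictly interior points = area - boundary/2 + 1 = 1914; answer 1914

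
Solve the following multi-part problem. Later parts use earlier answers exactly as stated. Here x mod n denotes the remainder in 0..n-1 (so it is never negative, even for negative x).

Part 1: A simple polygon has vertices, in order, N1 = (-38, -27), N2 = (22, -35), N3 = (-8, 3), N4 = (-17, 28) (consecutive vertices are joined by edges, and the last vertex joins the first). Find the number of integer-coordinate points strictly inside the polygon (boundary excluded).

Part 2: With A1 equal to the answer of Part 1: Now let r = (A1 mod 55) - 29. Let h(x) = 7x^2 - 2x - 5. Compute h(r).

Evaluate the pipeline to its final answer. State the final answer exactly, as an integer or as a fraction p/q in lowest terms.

Part 1: cross terms: (-38*-35 - 22*-27)=1924, (22*3 - -8*-35)=-214, (-8*28 - -17*3)=-173, (-17*-27 - -38*28)=1523; twice the area = |3060| = 3060; area = 1530; boundary points = 4 + 2 + 1 + 1 = 8; strictly interior points = area - boundary/2 + 1 = 1527; answer 1527
Part 2: A1 = 1527; r = 13; 7*(13)^2 - 2*(13)^1 - 5 = (1183) + (-26) + (-5) = 1152; answer 1152

1152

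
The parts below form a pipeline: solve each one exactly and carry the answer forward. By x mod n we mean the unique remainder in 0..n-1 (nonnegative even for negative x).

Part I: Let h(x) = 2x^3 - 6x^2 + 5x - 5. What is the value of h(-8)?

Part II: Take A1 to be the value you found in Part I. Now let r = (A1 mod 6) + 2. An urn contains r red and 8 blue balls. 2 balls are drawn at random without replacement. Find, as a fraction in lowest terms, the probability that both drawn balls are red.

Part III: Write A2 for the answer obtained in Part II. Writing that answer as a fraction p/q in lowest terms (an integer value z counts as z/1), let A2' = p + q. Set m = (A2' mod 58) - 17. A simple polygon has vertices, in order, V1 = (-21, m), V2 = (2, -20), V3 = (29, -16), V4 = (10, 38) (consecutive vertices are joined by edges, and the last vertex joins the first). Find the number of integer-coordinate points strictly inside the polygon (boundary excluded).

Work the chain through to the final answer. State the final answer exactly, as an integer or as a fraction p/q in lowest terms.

1469

Part I: 2*(-8)^3 - 6*(-8)^2 + 5*(-8)^1 - 5 = (-1024) + (-384) + (-40) + (-5) = -1453; answer -1453
Part II: A1 = -1453; r = 7; total draws C(15,2) = 105; favorable C(7,2) = 21; P = 1/5; answer 1/5
Part III: A2 = 1/5; threaded value p + q = 6; m = -11; cross terms: (-21*-20 - 2*-11)=442, (2*-16 - 29*-20)=548, (29*38 - 10*-16)=1262, (10*-11 - -21*38)=688; twice the area = |2940| = 2940; area = 1470; boundary points = 1 + 1 + 1 + 1 = 4; strictly interior points = area - boundary/2 + 1 = 1469; answer 1469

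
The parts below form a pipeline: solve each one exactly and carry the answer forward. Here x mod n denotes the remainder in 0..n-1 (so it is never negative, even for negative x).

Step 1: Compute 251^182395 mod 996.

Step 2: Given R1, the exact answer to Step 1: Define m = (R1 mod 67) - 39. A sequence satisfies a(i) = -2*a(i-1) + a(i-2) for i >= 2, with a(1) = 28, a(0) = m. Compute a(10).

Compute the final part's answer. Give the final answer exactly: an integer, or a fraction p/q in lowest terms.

-71509

Step 1: squarings mod 996: 251^1=251, 251^2=253, 251^4=265, 251^8=505, 251^16=49, 251^32=409, 251^64=949, 251^128=217, 251^256=277, 251^512=37, 251^1024=373, 251^2048=685, 251^4096=109, 251^8192=925, 251^16384=61, 251^32768=733, 251^65536=445, 251^131072=817; 251^182395 = 251^1 * 251^2 * 251^8 * 251^16 * 251^32 * 251^64 * 251^2048 * 251^16384 * 251^32768 * 251^131072 = 503 (mod 996); answer 503
Step 2: R1 = 503; m = -5; a(2) = -2*(28) + 1*(-5) = -61; iterating: a(2)=-61, a(3)=150, a(4)=-361, a(5)=872, a(6)=-2105, a(7)=5082, a(8)=-12269, a(9)=29620, a(10)=-71509; answer -71509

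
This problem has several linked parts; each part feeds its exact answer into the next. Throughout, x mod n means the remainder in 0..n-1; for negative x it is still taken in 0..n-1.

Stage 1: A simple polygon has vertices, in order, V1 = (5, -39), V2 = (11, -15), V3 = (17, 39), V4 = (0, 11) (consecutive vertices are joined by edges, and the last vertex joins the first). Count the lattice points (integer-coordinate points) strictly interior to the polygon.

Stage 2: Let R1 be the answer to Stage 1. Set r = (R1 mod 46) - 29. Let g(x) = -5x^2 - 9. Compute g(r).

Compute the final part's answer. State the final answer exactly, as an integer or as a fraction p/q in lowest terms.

Stage 1: cross terms: (5*-15 - 11*-39)=354, (11*39 - 17*-15)=684, (17*11 - 0*39)=187, (0*-39 - 5*11)=-55; twice the area = |1170| = 1170; area = 585; boundary points = 6 + 6 + 1 + 5 = 18; strictly interior points = area - boundary/2 + 1 = 577; answer 577
Stage 2: R1 = 577; r = -4; -5*(-4)^2 - 9 = (-80) + (-9) = -89; answer -89

-89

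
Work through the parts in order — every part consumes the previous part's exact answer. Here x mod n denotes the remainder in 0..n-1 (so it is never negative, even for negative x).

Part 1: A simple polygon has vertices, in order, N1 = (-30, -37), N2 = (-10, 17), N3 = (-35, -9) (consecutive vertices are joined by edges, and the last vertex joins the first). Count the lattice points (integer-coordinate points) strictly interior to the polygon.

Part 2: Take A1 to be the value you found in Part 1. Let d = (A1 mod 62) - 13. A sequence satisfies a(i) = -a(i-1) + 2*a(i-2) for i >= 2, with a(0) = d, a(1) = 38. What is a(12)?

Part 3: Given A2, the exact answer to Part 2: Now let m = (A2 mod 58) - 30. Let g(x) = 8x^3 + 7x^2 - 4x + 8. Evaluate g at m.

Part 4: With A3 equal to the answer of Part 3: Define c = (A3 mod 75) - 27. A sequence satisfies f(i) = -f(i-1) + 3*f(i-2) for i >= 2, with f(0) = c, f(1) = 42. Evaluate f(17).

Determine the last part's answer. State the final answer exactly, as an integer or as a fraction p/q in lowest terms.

Part 1: cross terms: (-30*17 - -10*-37)=-880, (-10*-9 - -35*17)=685, (-35*-37 - -30*-9)=1025; twice the area = |830| = 830; area = 415; boundary points = 2 + 1 + 1 = 4; strictly interior points = area - boundary/2 + 1 = 414; answer 414
Part 2: A1 = 414; d = 29; a(2) = -1*(38) + 2*(29) = 20; iterating: a(2)=20, a(3)=56, a(4)=-16, a(5)=128, a(6)=-160, a(7)=416, a(8)=-736, a(9)=1568, a(10)=-3040, a(11)=6176, a(12)=-12256; answer -12256
Part 3: A2 = -12256; m = 10; 8*(10)^3 + 7*(10)^2 - 4*(10)^1 + 8 = (8000) + (700) + (-40) + (8) = 8668; answer 8668
Part 4: A3 = 8668; c = 16; f(2) = -1*(42) + 3*(16) = 6; iterating: f(2)=6, f(3)=120, f(4)=-102, f(5)=462, f(6)=-768, f(7)=2154, f(8)=-4458, f(9)=10920, f(10)=-24294, f(11)=57054, f(12)=-129936, f(13)=301098, f(14)=-690906, f(15)=1594200, f(16)=-3666918, f(17)=8449518; answer 8449518

8449518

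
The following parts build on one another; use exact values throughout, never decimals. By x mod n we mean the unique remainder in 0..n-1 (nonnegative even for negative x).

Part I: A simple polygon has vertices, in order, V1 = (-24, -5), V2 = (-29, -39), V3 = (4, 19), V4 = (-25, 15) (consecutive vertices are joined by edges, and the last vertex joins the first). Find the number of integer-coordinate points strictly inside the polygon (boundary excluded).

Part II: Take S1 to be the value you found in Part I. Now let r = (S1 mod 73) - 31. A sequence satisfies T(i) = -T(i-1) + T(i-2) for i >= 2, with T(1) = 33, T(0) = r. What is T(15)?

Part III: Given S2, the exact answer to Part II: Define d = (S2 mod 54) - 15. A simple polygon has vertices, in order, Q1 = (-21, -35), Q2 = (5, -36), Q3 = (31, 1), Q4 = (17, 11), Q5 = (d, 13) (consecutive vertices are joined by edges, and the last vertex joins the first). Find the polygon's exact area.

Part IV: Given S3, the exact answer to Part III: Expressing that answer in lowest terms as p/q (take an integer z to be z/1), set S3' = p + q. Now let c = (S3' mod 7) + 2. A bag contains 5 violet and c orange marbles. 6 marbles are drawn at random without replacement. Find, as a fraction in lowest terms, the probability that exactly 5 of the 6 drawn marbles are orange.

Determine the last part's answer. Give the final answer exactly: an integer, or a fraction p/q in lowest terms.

1/42

Part I: cross terms: (-24*-39 - -29*-5)=791, (-29*19 - 4*-39)=-395, (4*15 - -25*19)=535, (-25*-5 - -24*15)=485; twice the area = |1416| = 1416; area = 708; boundary points = 1 + 1 + 1 + 1 = 4; strictly interior points = area - boundary/2 + 1 = 707; answer 707
Part II: S1 = 707; r = 19; T(2) = -1*(33) + 1*(19) = -14; iterating: T(2)=-14, T(3)=47, T(4)=-61, T(5)=108, T(6)=-169, T(7)=277, T(8)=-446, T(9)=723, T(10)=-1169, T(11)=1892, T(12)=-3061, T(13)=4953, T(14)=-8014, T(15)=12967; answer 12967
Part III: S2 = 12967; d = -8; cross terms: (-21*-36 - 5*-35)=931, (5*1 - 31*-36)=1121, (31*11 - 17*1)=324, (17*13 - -8*11)=309, (-8*-35 - -21*13)=553; twice the area = |3238| = 3238; area = 1619; answer 1619
Part IV: S3 = 1619; threaded value p + q = 1620; c = 5; total draws C(10,6) = 210; favorable C(5,5)*C(5,1) = 5; P = 1/42; answer 1/42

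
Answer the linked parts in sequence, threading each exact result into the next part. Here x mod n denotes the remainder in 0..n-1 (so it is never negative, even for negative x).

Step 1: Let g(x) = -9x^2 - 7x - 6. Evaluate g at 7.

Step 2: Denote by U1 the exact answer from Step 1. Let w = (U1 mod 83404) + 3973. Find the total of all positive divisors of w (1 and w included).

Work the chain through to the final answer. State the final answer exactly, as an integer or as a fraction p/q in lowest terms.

87472

Step 1: -9*(7)^2 - 7*(7)^1 - 6 = (-441) + (-49) + (-6) = -496; answer -496
Step 2: U1 = -496; w = 86881; 86881 = 283 * 307; sigma = (1 + 283) * (1 + 307) = 284 * 308 = 87472; answer 87472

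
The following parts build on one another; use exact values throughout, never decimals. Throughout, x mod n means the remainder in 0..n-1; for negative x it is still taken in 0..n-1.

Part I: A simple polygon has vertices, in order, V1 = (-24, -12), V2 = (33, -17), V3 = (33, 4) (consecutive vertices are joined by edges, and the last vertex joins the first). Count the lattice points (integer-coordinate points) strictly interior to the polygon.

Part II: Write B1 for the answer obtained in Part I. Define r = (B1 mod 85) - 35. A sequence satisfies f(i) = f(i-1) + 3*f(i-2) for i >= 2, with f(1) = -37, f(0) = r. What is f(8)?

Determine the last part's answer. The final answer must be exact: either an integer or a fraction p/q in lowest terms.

4484

Part I: cross terms: (-24*-17 - 33*-12)=804, (33*4 - 33*-17)=693, (33*-12 - -24*4)=-300; twice the area = |1197| = 1197; area = 1197/2; boundary points = 1 + 21 + 1 = 23; strictly interior points = area - boundary/2 + 1 = 588; answer 588
Part II: B1 = 588; r = 43; f(2) = 1*(-37) + 3*(43) = 92; iterating: f(2)=92, f(3)=-19, f(4)=257, f(5)=200, f(6)=971, f(7)=1571, f(8)=4484; answer 4484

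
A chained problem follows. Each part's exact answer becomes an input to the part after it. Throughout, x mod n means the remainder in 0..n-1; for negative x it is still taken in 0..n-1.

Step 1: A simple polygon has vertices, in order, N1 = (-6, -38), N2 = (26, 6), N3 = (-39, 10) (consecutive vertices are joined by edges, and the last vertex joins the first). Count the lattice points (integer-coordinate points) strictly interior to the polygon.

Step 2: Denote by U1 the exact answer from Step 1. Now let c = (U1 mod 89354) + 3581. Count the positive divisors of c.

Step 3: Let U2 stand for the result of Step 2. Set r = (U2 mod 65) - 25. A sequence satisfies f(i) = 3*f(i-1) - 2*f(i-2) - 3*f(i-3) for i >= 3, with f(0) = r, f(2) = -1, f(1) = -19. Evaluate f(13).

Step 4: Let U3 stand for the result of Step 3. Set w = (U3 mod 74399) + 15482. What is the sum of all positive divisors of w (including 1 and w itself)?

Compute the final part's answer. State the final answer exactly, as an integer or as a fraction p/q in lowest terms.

Step 1: cross terms: (-6*6 - 26*-38)=952, (26*10 - -39*6)=494, (-39*-38 - -6*10)=1542; twice the area = |2988| = 2988; area = 1494; boundary points = 4 + 1 + 3 = 8; strictly interior points = area - boundary/2 + 1 = 1491; answer 1491
Step 2: U1 = 1491; c = 5072; 5072 = 2^4 * 317; number of divisors = (4+1) * (1+1) = 10; answer 10
Step 3: U2 = 10; r = -15; f(3) = 3*(-1) - 2*(-19) - 3*(-15) = 80; iterating: f(3)=80, f(4)=299, f(5)=740, f(6)=1382, f(7)=1769, f(8)=323, f(9)=-6715, f(10)=-26098, f(11)=-65833, f(12)=-125158, f(13)=-165514; answer -165514
Step 4: U3 = -165514; w = 73165; 73165 = 5 * 14633; sigma = (1 + 5) * (1 + 14633) = 6 * 14634 = 87804; answer 87804

87804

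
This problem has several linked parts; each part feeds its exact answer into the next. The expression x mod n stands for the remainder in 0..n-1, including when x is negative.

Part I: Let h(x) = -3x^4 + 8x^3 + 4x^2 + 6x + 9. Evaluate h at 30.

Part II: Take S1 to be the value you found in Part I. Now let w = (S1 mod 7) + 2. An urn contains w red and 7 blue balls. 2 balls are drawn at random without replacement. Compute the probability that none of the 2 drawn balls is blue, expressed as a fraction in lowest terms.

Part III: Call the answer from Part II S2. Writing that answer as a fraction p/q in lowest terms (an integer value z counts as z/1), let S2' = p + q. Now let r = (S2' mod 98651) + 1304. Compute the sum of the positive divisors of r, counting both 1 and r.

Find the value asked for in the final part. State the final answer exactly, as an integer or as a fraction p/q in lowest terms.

2160

Part I: -3*(30)^4 + 8*(30)^3 + 4*(30)^2 + 6*(30)^1 + 9 = (-2430000) + (216000) + (3600) + (180) + (9) = -2210211; answer -2210211
Part II: S1 = -2210211; w = 6; total draws C(13,2) = 78; favorable C(6,2) = 15; P = 5/26; answer 5/26
Part III: S2 = 5/26; threaded value p + q = 31; r = 1335; 1335 = 3 * 5 * 89; sigma = (1 + 3) * (1 + 5) * (1 + 89) = 4 * 6 * 90 = 2160; answer 2160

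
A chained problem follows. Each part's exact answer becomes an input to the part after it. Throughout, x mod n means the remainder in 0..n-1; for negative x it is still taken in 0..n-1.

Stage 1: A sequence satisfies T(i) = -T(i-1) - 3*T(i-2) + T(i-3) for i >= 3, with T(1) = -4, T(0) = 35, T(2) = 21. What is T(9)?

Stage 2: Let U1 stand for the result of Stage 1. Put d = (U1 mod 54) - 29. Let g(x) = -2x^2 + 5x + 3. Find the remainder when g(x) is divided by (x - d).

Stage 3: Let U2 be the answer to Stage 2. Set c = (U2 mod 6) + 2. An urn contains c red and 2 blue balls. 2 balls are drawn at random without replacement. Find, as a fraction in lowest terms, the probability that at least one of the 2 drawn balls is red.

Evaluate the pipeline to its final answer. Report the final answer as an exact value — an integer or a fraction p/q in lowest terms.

5/6

Stage 1: T(3) = -1*(21) - 3*(-4) + 1*(35) = 26; iterating: T(3)=26, T(4)=-93, T(5)=36, T(6)=269, T(7)=-470, T(8)=-301, T(9)=1980; answer 1980
Stage 2: U1 = 1980; d = 7; remainder = value at the root: -2*(7)^2 + 5*(7)^1 + 3 = (-98) + (35) + (3) = -60; answer -60
Stage 3: U2 = -60; c = 2; total draws C(4,2) = 6; complement C(2,2) = 1; favorable 6 - 1 = 5; P = 5/6; answer 5/6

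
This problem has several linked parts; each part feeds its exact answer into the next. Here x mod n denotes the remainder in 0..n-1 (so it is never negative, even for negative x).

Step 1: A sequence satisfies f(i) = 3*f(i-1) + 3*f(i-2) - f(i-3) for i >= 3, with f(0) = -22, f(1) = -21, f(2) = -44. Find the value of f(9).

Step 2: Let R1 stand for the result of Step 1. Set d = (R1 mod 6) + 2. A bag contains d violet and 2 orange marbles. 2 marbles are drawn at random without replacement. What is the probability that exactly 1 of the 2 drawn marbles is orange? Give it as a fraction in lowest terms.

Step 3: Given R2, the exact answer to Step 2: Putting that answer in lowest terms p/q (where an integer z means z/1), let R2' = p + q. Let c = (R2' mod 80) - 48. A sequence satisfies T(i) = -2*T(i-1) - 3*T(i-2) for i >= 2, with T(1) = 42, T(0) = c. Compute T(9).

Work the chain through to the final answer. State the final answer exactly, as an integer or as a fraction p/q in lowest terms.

Step 1: f(3) = 3*(-44) + 3*(-21) - 1*(-22) = -173; iterating: f(3)=-173, f(4)=-630, f(5)=-2365, f(6)=-8812, f(7)=-32901, f(8)=-122774, f(9)=-458213; answer -458213
Step 2: R1 = -458213; d = 3; total draws C(5,2) = 10; favorable C(2,1)*C(3,1) = 6; P = 3/5; answer 3/5
Step 3: R2 = 3/5; threaded value p + q = 8; c = -40; T(2) = -2*(42) - 3*(-40) = 36; iterating: T(2)=36, T(3)=-198, T(4)=288, T(5)=18, T(6)=-900, T(7)=1746, T(8)=-792, T(9)=-3654; answer -3654

-3654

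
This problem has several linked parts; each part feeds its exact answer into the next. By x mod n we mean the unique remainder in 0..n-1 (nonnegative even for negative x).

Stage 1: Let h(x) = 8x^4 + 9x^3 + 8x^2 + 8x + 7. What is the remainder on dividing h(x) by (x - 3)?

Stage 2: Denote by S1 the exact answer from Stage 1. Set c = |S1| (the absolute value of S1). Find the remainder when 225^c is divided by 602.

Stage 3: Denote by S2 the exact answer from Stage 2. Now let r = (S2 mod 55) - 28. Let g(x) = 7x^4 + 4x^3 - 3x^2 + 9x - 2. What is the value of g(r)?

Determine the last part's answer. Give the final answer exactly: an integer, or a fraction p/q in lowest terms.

Stage 1: remainder = value at the root: 8*(3)^4 + 9*(3)^3 + 8*(3)^2 + 8*(3)^1 + 7 = (648) + (243) + (72) + (24) + (7) = 994; answer 994
Stage 2: S1 = 994; c = 994; squarings mod 602: 225^1=225, 225^2=57, 225^4=239, 225^8=533, 225^16=547, 225^32=15, 225^64=225, 225^128=57, 225^256=239, 225^512=533; 225^994 = 225^2 * 225^32 * 225^64 * 225^128 * 225^256 * 225^512 = 393 (mod 602); answer 393
Stage 3: S2 = 393; r = -20; 7*(-20)^4 + 4*(-20)^3 - 3*(-20)^2 + 9*(-20)^1 - 2 = (1120000) + (-32000) + (-1200) + (-180) + (-2) = 1086618; answer 1086618

1086618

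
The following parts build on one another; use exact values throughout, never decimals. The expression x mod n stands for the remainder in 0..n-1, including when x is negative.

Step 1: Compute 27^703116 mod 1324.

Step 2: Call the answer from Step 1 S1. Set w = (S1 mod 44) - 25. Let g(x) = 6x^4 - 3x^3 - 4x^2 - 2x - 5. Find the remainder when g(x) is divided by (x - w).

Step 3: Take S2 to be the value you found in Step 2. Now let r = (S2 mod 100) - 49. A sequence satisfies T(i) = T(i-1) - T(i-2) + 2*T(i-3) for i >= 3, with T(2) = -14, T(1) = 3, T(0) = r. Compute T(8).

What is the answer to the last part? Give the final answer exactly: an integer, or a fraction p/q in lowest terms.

70

Step 1: squarings mod 1324: 27^1=27, 27^2=729, 27^4=517, 27^8=1165, 27^16=125, 27^32=1061, 27^64=321, 27^128=1093, 27^256=401, 27^512=597, 27^1024=253, 27^2048=457, 27^4096=981, 27^8192=1137, 27^16384=545, 27^32768=449, 27^65536=353, 27^131072=153, 27^262144=901, 27^524288=189; 27^703116 = 27^4 * 27^8 * 27^128 * 27^512 * 27^2048 * 27^4096 * 27^8192 * 27^32768 * 27^131072 * 27^524288 = 105 (mod 1324); answer 105
Step 2: S1 = 105; w = -8; remainder = value at the root: 6*(-8)^4 - 3*(-8)^3 - 4*(-8)^2 - 2*(-8)^1 - 5 = (24576) + (1536) + (-256) + (16) + (-5) = 25867; answer 25867
Step 3: S2 = 25867; r = 18; T(3) = 1*(-14) - 1*(3) + 2*(18) = 19; iterating: T(3)=19, T(4)=39, T(5)=-8, T(6)=-9, T(7)=77, T(8)=70; answer 70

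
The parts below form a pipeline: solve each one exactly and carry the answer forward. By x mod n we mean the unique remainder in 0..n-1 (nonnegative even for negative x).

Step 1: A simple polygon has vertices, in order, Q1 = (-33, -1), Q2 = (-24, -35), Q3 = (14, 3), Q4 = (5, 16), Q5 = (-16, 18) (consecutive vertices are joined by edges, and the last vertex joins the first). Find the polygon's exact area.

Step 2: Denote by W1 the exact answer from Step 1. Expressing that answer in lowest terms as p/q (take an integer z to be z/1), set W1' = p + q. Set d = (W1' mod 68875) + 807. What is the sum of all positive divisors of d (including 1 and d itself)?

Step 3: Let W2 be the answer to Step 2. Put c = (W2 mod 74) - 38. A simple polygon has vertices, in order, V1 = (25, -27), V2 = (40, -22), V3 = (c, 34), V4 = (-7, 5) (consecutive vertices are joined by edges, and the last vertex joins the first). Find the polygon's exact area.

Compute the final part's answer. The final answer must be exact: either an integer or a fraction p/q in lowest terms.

772

Step 1: cross terms: (-33*-35 - -24*-1)=1131, (-24*3 - 14*-35)=418, (14*16 - 5*3)=209, (5*18 - -16*16)=346, (-16*-1 - -33*18)=610; twice the area = |2714| = 2714; area = 1357; answer 1357
Step 2: W1 = 1357; threaded value p + q = 1358; d = 2165; 2165 = 5 * 433; sigma = (1 + 5) * (1 + 433) = 6 * 434 = 2604; answer 2604
Step 3: W2 = 2604; c = -24; cross terms: (25*-22 - 40*-27)=530, (40*34 - -24*-22)=832, (-24*5 - -7*34)=118, (-7*-27 - 25*5)=64; twice the area = |1544| = 1544; area = 772; answer 772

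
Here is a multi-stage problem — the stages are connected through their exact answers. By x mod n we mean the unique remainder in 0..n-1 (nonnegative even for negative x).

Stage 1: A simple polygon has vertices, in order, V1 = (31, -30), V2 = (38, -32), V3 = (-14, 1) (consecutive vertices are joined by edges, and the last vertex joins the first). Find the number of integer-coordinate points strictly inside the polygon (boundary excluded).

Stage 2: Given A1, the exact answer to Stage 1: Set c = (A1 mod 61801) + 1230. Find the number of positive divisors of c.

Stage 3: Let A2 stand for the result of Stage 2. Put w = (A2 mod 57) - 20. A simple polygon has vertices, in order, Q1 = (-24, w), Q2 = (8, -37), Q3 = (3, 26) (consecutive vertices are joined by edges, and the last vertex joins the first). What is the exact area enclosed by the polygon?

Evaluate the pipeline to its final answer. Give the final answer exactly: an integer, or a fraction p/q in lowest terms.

Stage 1: cross terms: (31*-32 - 38*-30)=148, (38*1 - -14*-32)=-410, (-14*-30 - 31*1)=389; twice the area = |127| = 127; area = 127/2; boundary points = 1 + 1 + 1 = 3; strictly interior points = area - boundary/2 + 1 = 63; answer 63
Stage 2: A1 = 63; c = 1293; 1293 = 3 * 431; number of divisors = (1+1) * (1+1) = 4; answer 4
Stage 3: A2 = 4; w = -16; cross terms: (-24*-37 - 8*-16)=1016, (8*26 - 3*-37)=319, (3*-16 - -24*26)=576; twice the area = |1911| = 1911; area = 1911/2; answer 1911/2

1911/2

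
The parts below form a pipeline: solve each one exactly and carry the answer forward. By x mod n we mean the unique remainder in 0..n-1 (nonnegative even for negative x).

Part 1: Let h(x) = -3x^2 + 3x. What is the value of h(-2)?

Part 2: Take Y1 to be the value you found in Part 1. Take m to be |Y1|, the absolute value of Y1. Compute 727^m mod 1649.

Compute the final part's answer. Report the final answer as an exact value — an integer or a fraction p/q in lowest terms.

33

Part 1: -3*(-2)^2 + 3*(-2)^1 = (-12) + (-6) = -18; answer -18
Part 2: Y1 = -18; m = 18; squarings mod 1649: 727^1=727, 727^2=849, 727^4=188, 727^8=715, 727^16=35; 727^18 = 727^2 * 727^16 = 33 (mod 1649); answer 33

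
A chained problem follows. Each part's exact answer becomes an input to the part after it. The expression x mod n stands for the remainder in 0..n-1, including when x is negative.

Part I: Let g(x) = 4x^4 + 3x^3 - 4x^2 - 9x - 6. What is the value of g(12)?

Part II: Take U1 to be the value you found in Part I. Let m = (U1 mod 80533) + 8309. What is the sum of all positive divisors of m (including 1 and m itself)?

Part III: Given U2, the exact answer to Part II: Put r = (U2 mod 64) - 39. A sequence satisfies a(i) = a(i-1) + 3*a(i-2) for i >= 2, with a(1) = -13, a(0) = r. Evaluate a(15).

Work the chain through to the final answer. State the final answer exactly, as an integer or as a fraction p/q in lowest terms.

-881041

Part I: 4*(12)^4 + 3*(12)^3 - 4*(12)^2 - 9*(12)^1 - 6 = (82944) + (5184) + (-576) + (-108) + (-6) = 87438; answer 87438
Part II: U1 = 87438; m = 15214; 15214 = 2 * 7607; sigma = (1 + 2) * (1 + 7607) = 3 * 7608 = 22824; answer 22824
Part III: U2 = 22824; r = 1; a(2) = 1*(-13) + 3*(1) = -10; iterating: a(2)=-10, a(3)=-49, a(4)=-79, a(5)=-226, a(6)=-463, a(7)=-1141, a(8)=-2530, a(9)=-5953, a(10)=-13543, a(11)=-31402, a(12)=-72031, a(13)=-166237, a(14)=-382330, a(15)=-881041; answer -881041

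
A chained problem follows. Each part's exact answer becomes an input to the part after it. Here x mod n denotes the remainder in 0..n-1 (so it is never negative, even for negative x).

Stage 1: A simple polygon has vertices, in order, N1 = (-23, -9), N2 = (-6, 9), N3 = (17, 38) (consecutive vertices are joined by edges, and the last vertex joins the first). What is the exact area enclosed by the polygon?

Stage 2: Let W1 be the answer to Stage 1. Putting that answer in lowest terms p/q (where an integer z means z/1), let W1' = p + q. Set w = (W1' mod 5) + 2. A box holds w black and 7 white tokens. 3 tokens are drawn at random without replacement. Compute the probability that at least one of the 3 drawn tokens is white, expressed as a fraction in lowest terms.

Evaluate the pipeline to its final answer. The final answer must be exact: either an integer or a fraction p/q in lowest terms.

119/120

Stage 1: cross terms: (-23*9 - -6*-9)=-261, (-6*38 - 17*9)=-381, (17*-9 - -23*38)=721; twice the area = |79| = 79; area = 79/2; answer 79/2
Stage 2: W1 = 79/2; threaded value p + q = 81; w = 3; total draws C(10,3) = 120; complement C(3,3) = 1; favorable 120 - 1 = 119; P = 119/120; answer 119/120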